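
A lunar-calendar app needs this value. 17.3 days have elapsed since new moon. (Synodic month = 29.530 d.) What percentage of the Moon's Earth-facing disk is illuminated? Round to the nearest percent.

The Moon has covered 17.3/29.530 of its cycle, so θ ≈ 360° × 17.3/29.530 = 210.9°.
Illuminated fraction = (1 − cos 210.9°)/2 = (1 − (-0.858))/2 ≈ 0.929, so 93%.

93%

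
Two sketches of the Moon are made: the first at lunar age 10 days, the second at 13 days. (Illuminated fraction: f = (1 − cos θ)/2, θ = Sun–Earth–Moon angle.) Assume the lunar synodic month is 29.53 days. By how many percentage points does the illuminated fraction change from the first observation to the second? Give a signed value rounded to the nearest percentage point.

First observation: θ = 360°·10/29.53 = 121.9°, so f = 0.764.
Second observation: θ = 158.5°, f = 0.965.
Δf = 0.965 − 0.764 = +0.201, i.e. +20 pp.

+20 pp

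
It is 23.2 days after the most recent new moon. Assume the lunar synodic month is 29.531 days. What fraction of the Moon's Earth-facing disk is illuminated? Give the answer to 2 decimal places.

0.39

Phase angle: θ = 360°·(23.2 d)/(29.531 d) = 282.8°.
With cos θ = 0.222, the lit fraction is (1 − 0.222)/2 ≈ 0.389.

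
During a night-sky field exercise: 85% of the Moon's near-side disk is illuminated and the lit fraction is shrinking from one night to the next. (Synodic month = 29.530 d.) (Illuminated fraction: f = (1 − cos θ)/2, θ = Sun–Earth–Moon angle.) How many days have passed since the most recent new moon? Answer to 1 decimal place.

Invert f = (1 − cos θ)/2 to get cos θ = 1 − 2(0.85) = -0.700, hence θ₀ = arccos -0.700 = 134.4°.
A waning Moon lies in 180°–360°, so θ = 360° − 134.4° = 225.6°.
That fraction of the synodic month is 225.6/360 × 29.530 d ≈ 18.50 d.

18.5 days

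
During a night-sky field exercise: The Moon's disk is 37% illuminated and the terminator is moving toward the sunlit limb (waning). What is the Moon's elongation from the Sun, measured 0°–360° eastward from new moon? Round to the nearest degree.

285°

From f = (1 − cos θ)/2: cos θ = 1 − 2×0.37 = 0.260; arccos → 74.9°.
Waning ⇒ past full, so θ = 360° − 74.9° = 285.1°.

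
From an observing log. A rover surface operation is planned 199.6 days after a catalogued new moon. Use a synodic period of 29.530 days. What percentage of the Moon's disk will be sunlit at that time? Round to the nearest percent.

47%

199.6 d spans 6 complete synodic months (6 × 29.530 = 177.18 d) plus 22.42 d.
The Moon has covered 22.42/29.530 of its cycle, so θ ≈ 360° × 22.42/29.530 = 273.3°.
With cos θ = 0.058, the lit fraction is (1 − 0.058)/2 ≈ 0.471, so 47%.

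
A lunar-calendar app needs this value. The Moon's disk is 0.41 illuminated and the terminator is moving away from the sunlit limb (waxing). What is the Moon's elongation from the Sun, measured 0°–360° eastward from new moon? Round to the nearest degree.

cos θ = 1 − 2f = 0.180, giving a principal value of 79.6°.
The Moon is waxing (0°–180°), so θ = 79.6° directly.

80°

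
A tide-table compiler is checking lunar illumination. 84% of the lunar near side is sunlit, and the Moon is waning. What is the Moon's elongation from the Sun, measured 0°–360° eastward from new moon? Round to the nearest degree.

From f = (1 − cos θ)/2: cos θ = 1 − 2×0.84 = -0.680; arccos → 132.8°.
Since the Moon is past full (waning), take the reflex angle: θ = 360° − 132.8° = 227.2°.

227°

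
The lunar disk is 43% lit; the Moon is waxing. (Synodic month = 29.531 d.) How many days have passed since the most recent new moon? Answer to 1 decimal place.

6.7 days

From f = (1 − cos θ)/2: cos θ = 1 − 2×0.43 = 0.140; arccos → 82.0°.
Waxing ⇒ before full, so θ = 82.0°.
Age = 29.531 × 82.0°/360° ≈ 6.72 days.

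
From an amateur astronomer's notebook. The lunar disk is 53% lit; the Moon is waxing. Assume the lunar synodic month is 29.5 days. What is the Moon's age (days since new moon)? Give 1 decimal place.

cos θ = 1 − 2f = -0.060, giving a principal value of 93.4°.
Before full moon the principal value applies: θ = 93.4°.
At 360°/29.5 d per day, 93.4° corresponds to 7.66 days.

7.7 days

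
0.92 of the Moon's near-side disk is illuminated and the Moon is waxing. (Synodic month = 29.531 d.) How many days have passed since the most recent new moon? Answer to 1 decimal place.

12.1 days

From f = (1 − cos θ)/2: cos θ = 1 − 2×0.92 = -0.840; arccos → 147.1°.
The Moon is waxing (0°–180°), so θ = 147.1° directly.
That fraction of the synodic month is 147.1/360 × 29.531 d ≈ 12.07 d.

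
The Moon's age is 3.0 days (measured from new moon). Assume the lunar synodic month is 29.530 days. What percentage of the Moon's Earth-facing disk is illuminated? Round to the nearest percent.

The Moon has covered 3.0/29.530 of its cycle, so θ ≈ 360° × 3.0/29.530 = 36.6°.
With cos θ = 0.803, the lit fraction is (1 − 0.803)/2 ≈ 0.098, so 10%.

10%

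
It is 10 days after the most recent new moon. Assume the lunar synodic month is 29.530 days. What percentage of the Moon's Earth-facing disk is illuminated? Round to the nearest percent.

76%

Elongation θ = 360° × 10/29.530 ≈ 121.9°.
Illuminated fraction = (1 − cos 121.9°)/2 = (1 − (-0.529))/2 ≈ 0.764, so 76%.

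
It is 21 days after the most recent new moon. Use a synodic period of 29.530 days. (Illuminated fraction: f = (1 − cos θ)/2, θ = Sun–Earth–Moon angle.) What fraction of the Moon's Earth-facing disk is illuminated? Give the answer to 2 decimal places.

Elongation θ = 360° × 21/29.530 ≈ 256.0°.
cos 256.0° = (-0.242), so f = (1 − (-0.242))/2 = 0.621.

0.62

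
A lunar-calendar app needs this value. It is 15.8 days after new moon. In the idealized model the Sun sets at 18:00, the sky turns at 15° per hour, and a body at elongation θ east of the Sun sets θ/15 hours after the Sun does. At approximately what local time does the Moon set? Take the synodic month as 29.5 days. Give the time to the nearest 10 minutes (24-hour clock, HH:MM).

06:50

The Moon has covered 15.8/29.5 of its cycle, so θ ≈ 360° × 15.8/29.5 = 192.8°.
At 15° of sky rotation per hour, 192.8° corresponds to a 12.85 h lag.
18:00 + 12.854 h ≈ 06:51 → 06:50 to the nearest ten minutes.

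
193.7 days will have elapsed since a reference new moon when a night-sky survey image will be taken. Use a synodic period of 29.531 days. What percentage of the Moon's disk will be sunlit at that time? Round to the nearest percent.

193.7/29.531 = 6.559 lunations, so 6 complete cycles and 16.51 d into the next.
Elongation θ = 360° × 16.51/29.531 ≈ 201.3°.
Illuminated fraction = (1 − cos 201.3°)/2 = (1 − (-0.932))/2 ≈ 0.966, so 97%.

97%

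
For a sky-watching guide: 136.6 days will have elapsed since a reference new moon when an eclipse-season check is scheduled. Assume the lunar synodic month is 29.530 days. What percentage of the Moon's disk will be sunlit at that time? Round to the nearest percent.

85%

136.6 d spans 4 complete synodic months (4 × 29.530 = 118.12 d) plus 18.48 d.
Elongation θ = 360° × 18.48/29.530 ≈ 225.3°.
Illuminated fraction = (1 − cos 225.3°)/2 = (1 − (-0.704))/2 ≈ 0.852, so 85%.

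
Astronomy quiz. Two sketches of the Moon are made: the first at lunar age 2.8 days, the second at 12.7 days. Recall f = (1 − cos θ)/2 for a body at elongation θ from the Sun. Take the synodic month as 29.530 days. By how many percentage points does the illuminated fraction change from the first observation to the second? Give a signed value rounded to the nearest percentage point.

θ₁ = 360° × 2.8/29.530 = 34.1°, f₁ = (1 − cos θ₁)/2 = 0.086.
θ₂ = 360° × 12.7/29.530 = 154.8°, f₂ = (1 − cos θ₂)/2 = 0.953.
Change = f₂ − f₁ = +0.866 → +87 percentage points.

+87 pp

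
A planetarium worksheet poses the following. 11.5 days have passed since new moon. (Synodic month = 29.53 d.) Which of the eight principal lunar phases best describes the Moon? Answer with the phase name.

At 11.5/29.53 of the cycle, θ ≈ 140° — the waxing gibbous range.

waxing gibbous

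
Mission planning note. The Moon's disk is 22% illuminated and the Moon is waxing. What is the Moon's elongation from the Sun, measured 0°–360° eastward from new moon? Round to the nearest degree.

56°

From f = (1 − cos θ)/2: cos θ = 1 − 2×0.22 = 0.560; arccos → 55.9°.
The Moon is waxing (0°–180°), so θ = 55.9° directly.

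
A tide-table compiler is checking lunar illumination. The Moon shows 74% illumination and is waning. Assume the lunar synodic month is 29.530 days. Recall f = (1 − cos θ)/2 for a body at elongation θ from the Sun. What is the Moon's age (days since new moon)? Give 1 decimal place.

Invert f = (1 − cos θ)/2 to get cos θ = 1 − 2(0.74) = -0.480, hence θ₀ = arccos -0.480 = 118.7°.
Since the Moon is past full (waning), take the reflex angle: θ = 360° − 118.7° = 241.3°.
Age = 29.530 × 241.3°/360° ≈ 19.79 days.

19.8 days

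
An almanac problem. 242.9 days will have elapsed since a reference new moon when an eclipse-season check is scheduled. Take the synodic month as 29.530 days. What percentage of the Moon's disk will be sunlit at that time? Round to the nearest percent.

242.9/29.530 = 8.226 lunations, so 8 complete cycles and 6.66 d into the next.
Elongation θ = 360° × 6.66/29.530 ≈ 81.2°.
With cos θ = 0.153, the lit fraction is (1 − 0.153)/2 ≈ 0.423, so 42%.

42%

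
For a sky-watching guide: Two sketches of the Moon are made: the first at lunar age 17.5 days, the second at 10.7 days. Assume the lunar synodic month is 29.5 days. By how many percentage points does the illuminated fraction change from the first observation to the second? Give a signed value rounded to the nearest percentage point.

-9 percentage points

θ₁ = 360° × 17.5/29.5 = 213.6°, f₁ = (1 − cos θ₁)/2 = 0.917.
θ₂ = 360° × 10.7/29.5 = 130.6°, f₂ = (1 − cos θ₂)/2 = 0.825.
Change = f₂ − f₁ = -0.091 → -9 percentage points.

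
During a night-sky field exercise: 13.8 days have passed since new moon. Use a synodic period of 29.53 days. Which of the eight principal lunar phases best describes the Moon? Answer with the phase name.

θ ≈ 360° × 13.8/29.53 = 168°, which falls in the full moon sector.

full moon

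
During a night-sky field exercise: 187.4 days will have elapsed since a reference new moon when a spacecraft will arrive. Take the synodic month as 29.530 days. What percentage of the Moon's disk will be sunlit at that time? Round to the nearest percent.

Reduce mod P: 187.4 − 6×29.530 = 10.22 d into the current lunation.
The Moon has covered 10.22/29.530 of its cycle, so θ ≈ 360° × 10.22/29.530 = 124.6°.
With cos θ = (-0.568), the lit fraction is (1 − (-0.568))/2 ≈ 0.784, so 78%.

78%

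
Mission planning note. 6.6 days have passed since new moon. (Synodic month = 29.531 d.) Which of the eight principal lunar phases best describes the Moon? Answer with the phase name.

At 6.6/29.531 of the cycle, θ ≈ 80° — the first quarter range.

first quarter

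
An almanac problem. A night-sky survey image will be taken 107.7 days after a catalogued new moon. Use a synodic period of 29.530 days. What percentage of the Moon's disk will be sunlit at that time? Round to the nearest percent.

Reduce mod P: 107.7 − 3×29.530 = 19.11 d into the current lunation.
The Moon has covered 19.11/29.530 of its cycle, so θ ≈ 360° × 19.11/29.530 = 233.0°.
cos 233.0° = (-0.602), so f = (1 − (-0.602))/2 = 0.801, so 80%.

80%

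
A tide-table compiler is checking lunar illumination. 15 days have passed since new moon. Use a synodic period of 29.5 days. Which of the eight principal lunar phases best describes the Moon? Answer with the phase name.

full moon

θ ≈ 360° × 15/29.5 = 183°, which falls in the full moon sector.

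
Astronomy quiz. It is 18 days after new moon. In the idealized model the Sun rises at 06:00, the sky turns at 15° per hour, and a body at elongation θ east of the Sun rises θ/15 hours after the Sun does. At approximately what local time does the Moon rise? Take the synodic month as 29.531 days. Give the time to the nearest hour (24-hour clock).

21:00

The Moon has covered 18/29.531 of its cycle, so θ ≈ 360° × 18/29.531 = 219.4°.
The Moon trails the Sun by θ/15 = 219.4/15 ≈ 14.63 hours.
06:00 + 14.63 h ≈ 20:38 → 21:00 to the nearest hour.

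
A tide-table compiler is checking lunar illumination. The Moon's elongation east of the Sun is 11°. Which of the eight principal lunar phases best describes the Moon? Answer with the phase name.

The new moon sector spans roughly -22°–22°; 11° falls inside it.

new moon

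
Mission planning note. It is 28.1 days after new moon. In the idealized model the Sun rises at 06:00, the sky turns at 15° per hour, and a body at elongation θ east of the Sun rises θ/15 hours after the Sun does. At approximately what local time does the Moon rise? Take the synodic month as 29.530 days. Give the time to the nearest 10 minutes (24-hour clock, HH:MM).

04:50

The Moon has covered 28.1/29.530 of its cycle, so θ ≈ 360° × 28.1/29.530 = 342.6°.
The Moon trails the Sun by θ/15 = 342.6/15 ≈ 22.84 hours.
06:00 + 22.838 h ≈ 04:50 → 04:50 to the nearest ten minutes.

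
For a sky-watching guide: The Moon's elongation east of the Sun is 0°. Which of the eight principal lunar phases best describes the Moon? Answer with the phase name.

new moon

The new moon sector spans roughly -22°–22°; 0° falls inside it.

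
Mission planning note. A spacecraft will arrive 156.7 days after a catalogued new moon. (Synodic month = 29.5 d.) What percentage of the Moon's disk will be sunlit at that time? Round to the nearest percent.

69%

156.7/29.5 = 5.312 lunations, so 5 complete cycles and 9.20 d into the next.
Phase angle: θ = 360°·(9.20 d)/(29.5 d) = 112.3°.
cos 112.3° = (-0.379), so f = (1 − (-0.379))/2 = 0.689, so 69%.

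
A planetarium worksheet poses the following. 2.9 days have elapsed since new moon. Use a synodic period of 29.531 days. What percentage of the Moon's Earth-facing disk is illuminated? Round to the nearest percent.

Phase angle: θ = 360°·(2.9 d)/(29.531 d) = 35.4°.
cos 35.4° = 0.816, so f = (1 − 0.816)/2 = 0.092, so 9%.

9%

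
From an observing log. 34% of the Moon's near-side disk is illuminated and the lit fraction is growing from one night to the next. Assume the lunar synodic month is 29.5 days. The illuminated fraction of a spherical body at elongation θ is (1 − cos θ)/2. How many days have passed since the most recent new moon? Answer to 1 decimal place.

cos θ = 1 − 2f = 0.320, giving a principal value of 71.3°.
Before full moon the principal value applies: θ = 71.3°.
At 360°/29.5 d per day, 71.3° corresponds to 5.85 days.

5.8 days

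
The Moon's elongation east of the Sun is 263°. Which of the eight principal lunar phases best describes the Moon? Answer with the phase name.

last quarter

263° lies in the last quarter sector of the 8-phase cycle.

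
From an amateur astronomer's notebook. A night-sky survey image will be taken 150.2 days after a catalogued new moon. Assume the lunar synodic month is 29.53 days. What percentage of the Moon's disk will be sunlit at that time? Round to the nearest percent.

7%

150.2 d spans 5 complete synodic months (5 × 29.53 = 147.65 d) plus 2.55 d.
The Moon has covered 2.55/29.53 of its cycle, so θ ≈ 360° × 2.55/29.53 = 31.1°.
Illuminated fraction = (1 − cos 31.1°)/2 = (1 − 0.856)/2 ≈ 0.072, so 7%.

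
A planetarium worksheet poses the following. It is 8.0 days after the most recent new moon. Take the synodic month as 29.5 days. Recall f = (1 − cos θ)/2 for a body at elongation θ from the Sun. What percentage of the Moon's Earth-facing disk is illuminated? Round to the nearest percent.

57%

The Moon has covered 8.0/29.5 of its cycle, so θ ≈ 360° × 8.0/29.5 = 97.6°.
Illuminated fraction = (1 − cos 97.6°)/2 = (1 − (-0.133))/2 ≈ 0.566, so 57%.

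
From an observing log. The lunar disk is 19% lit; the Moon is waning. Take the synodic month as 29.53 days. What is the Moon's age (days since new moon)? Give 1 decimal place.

25.3 days

cos θ = 1 − 2f = 0.620, giving a principal value of 51.7°.
Since the Moon is past full (waning), take the reflex angle: θ = 360° − 51.7° = 308.3°.
That fraction of the synodic month is 308.3/360 × 29.53 d ≈ 25.29 d.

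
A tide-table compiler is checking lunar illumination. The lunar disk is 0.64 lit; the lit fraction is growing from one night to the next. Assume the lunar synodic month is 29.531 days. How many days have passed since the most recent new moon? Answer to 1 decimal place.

8.7 days

cos θ = 1 − 2f = -0.280, giving a principal value of 106.3°.
Waxing ⇒ before full, so θ = 106.3°.
Age = 29.531 × 106.3°/360° ≈ 8.72 days.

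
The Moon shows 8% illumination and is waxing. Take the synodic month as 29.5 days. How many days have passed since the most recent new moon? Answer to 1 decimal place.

2.7 days

cos θ = 1 − 2f = 0.840, giving a principal value of 32.9°.
Waxing ⇒ before full, so θ = 32.9°.
At 360°/29.5 d per day, 32.9° corresponds to 2.69 days.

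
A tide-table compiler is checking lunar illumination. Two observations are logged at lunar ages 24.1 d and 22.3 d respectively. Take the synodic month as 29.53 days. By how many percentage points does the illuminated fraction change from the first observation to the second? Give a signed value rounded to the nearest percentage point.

θ₁ = 360° × 24.1/29.53 = 293.8°, f₁ = (1 − cos θ₁)/2 = 0.298.
θ₂ = 360° × 22.3/29.53 = 271.9°, f₂ = (1 − cos θ₂)/2 = 0.484.
Change = f₂ − f₁ = +0.186 → +19 percentage points.

+19 pp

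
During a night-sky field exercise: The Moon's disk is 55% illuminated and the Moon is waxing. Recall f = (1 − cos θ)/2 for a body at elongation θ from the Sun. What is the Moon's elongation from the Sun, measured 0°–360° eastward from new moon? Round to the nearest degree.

From f = (1 − cos θ)/2: cos θ = 1 − 2×0.55 = -0.100; arccos → 95.7°.
The Moon is waxing (0°–180°), so θ = 95.7° directly.

96°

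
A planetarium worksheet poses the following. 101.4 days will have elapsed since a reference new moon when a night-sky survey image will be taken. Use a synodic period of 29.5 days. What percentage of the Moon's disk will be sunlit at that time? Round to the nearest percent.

Reduce mod P: 101.4 − 3×29.5 = 12.90 d into the current lunation.
Phase angle: θ = 360°·(12.90 d)/(29.5 d) = 157.4°.
With cos θ = (-0.923), the lit fraction is (1 − (-0.923))/2 ≈ 0.962, so 96%.

96%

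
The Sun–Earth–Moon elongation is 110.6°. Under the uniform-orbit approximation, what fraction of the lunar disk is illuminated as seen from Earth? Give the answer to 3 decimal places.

cos 110.6° = (-0.352), so f = (1 − (-0.352))/2 = 0.676.

0.676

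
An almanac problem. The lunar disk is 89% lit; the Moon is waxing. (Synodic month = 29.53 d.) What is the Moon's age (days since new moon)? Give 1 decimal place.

11.6 days

From f = (1 − cos θ)/2: cos θ = 1 − 2×0.89 = -0.780; arccos → 141.3°.
The Moon is waxing (0°–180°), so θ = 141.3° directly.
Age = 29.53 × 141.3°/360° ≈ 11.59 days.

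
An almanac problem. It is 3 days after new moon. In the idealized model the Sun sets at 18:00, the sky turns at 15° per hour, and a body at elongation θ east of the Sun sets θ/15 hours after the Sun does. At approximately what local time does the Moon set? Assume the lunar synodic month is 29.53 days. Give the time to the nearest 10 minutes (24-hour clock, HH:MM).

20:30

Elongation θ = 360° × 3/29.53 ≈ 36.6°.
At 15° of sky rotation per hour, 36.6° corresponds to a 2.44 h lag.
18:00 + 2.438 h ≈ 20:26 → 20:30 to the nearest ten minutes.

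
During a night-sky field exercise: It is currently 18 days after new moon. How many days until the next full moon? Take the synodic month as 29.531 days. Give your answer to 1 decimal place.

Full moon occurs at elongation 180°, i.e. at age 29.531 × 180/360 = 14.765 d.
Already past this cycle's full moon; the next is at 14.765 + 29.531 = 44.296 d, so 44.296 − 18 = 26.296 days.

26.3 days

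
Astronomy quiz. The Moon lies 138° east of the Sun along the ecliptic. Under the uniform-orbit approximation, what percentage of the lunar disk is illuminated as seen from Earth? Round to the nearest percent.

Half-versine of 138°: (1 − (-0.743))/2 = 0.872, i.e. 87%.

87%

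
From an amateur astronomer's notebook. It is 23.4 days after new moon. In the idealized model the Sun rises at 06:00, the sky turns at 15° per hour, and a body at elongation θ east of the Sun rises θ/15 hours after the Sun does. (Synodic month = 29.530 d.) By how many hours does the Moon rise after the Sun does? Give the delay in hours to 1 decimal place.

Elongation θ = 360° × 23.4/29.530 ≈ 285.3°.
Delay after the Sun = 285.3° / (15°/h) ≈ 19.02 h.
So the Moon rises 19.02 h after the Sun.

19.0 h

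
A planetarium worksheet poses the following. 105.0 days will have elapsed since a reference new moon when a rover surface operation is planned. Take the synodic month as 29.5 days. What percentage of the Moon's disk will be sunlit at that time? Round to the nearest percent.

Reduce mod P: 105.0 − 3×29.5 = 16.50 d into the current lunation.
Phase angle: θ = 360°·(16.50 d)/(29.5 d) = 201.4°.
With cos θ = (-0.931), the lit fraction is (1 − (-0.931))/2 ≈ 0.966, so 97%.

97%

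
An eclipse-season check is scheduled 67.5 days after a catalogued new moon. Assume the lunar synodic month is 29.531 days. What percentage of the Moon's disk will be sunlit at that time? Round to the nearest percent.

61%

67.5 d spans 2 complete synodic months (2 × 29.531 = 59.06 d) plus 8.44 d.
Phase angle: θ = 360°·(8.44 d)/(29.531 d) = 102.9°.
Illuminated fraction = (1 − cos 102.9°)/2 = (1 − (-0.223))/2 ≈ 0.611, so 61%.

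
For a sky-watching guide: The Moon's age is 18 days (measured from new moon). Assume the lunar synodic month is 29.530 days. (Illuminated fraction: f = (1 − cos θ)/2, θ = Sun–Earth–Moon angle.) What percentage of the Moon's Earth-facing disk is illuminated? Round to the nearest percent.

89%

The Moon has covered 18/29.530 of its cycle, so θ ≈ 360° × 18/29.530 = 219.4°.
With cos θ = (-0.772), the lit fraction is (1 − (-0.772))/2 ≈ 0.886, so 89%.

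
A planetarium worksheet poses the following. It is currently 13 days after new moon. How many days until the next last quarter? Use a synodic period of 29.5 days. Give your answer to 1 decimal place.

9.1 days

Last quarter occurs at elongation 270°, i.e. at age 29.5 × 270/360 = 22.125 d.
That is 22.125 − 13 = 9.125 days ahead.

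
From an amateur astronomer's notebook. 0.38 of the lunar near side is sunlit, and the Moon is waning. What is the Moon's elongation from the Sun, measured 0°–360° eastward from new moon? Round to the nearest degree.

cos θ = 1 − 2f = 0.240, giving a principal value of 76.1°.
A waning Moon lies in 180°–360°, so θ = 360° − 76.1° = 283.9°.

284°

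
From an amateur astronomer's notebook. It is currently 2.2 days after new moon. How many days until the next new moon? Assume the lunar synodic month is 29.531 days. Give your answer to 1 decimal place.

One full lunation from the last new moon is 29.531 d; remaining = 29.531 − 2.2 = 27.331 d.

27.3 days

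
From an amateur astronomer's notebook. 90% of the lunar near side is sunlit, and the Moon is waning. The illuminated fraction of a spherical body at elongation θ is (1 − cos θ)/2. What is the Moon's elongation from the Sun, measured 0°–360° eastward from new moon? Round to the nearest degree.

217°

cos θ = 1 − 2f = -0.800, giving a principal value of 143.1°.
A waning Moon lies in 180°–360°, so θ = 360° − 143.1° = 216.9°.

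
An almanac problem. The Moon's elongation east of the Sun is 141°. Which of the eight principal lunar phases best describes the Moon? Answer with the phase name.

waxing gibbous

141° lies in the waxing gibbous sector of the 8-phase cycle.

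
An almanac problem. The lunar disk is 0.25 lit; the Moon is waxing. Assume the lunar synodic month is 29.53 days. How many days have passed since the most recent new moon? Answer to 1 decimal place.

4.9 days

cos θ = 1 − 2f = 0.500, giving a principal value of 60.0°.
Waxing ⇒ before full, so θ = 60.0°.
Age = 29.53 × 60.0°/360° ≈ 4.92 days.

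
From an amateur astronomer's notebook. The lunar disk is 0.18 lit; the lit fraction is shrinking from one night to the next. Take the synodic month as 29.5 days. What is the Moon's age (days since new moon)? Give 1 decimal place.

Invert f = (1 − cos θ)/2 to get cos θ = 1 − 2(0.18) = 0.640, hence θ₀ = arccos 0.640 = 50.2°.
Since the Moon is past full (waning), take the reflex angle: θ = 360° − 50.2° = 309.8°.
At 360°/29.5 d per day, 309.8° corresponds to 25.39 days.

25.4 days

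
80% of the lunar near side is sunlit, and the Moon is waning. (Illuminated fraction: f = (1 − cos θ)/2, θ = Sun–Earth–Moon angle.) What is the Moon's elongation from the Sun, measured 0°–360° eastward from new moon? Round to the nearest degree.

233°

From f = (1 − cos θ)/2: cos θ = 1 − 2×0.80 = -0.600; arccos → 126.9°.
Waning ⇒ past full, so θ = 360° − 126.9° = 233.1°.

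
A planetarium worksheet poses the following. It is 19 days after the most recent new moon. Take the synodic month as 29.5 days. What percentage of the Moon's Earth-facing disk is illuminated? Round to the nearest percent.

Phase angle: θ = 360°·(19 d)/(29.5 d) = 231.9°.
Illuminated fraction = (1 − cos 231.9°)/2 = (1 − (-0.618))/2 ≈ 0.809, so 81%.

81%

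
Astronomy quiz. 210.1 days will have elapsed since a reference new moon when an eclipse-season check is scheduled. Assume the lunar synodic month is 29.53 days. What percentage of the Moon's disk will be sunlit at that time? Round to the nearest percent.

210.1/29.53 = 7.115 lunations, so 7 complete cycles and 3.39 d into the next.
Elongation θ = 360° × 3.39/29.53 ≈ 41.3°.
cos 41.3° = 0.751, so f = (1 − 0.751)/2 = 0.125, so 12%.

12%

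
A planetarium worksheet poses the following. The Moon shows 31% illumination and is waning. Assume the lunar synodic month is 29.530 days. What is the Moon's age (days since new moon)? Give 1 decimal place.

24.0 days

Invert f = (1 − cos θ)/2 to get cos θ = 1 − 2(0.31) = 0.380, hence θ₀ = arccos 0.380 = 67.7°.
Since the Moon is past full (waning), take the reflex angle: θ = 360° − 67.7° = 292.3°.
At 360°/29.530 d per day, 292.3° corresponds to 23.98 days.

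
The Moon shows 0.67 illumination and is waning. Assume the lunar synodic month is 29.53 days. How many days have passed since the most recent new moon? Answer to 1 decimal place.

20.5 days

Invert f = (1 − cos θ)/2 to get cos θ = 1 − 2(0.67) = -0.340, hence θ₀ = arccos -0.340 = 109.9°.
Since the Moon is past full (waning), take the reflex angle: θ = 360° − 109.9° = 250.1°.
Age = 29.53 × 250.1°/360° ≈ 20.52 days.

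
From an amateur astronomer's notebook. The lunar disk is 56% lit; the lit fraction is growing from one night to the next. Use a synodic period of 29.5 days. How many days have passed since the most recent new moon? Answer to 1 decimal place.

Invert f = (1 − cos θ)/2 to get cos θ = 1 − 2(0.56) = -0.120, hence θ₀ = arccos -0.120 = 96.9°.
Before full moon the principal value applies: θ = 96.9°.
Age = 29.5 × 96.9°/360° ≈ 7.94 days.

7.9 days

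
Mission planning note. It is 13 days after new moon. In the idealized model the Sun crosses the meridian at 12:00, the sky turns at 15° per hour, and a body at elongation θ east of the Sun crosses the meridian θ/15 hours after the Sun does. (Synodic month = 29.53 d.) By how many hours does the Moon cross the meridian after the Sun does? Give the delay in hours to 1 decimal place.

Elongation θ = 360° × 13/29.53 ≈ 158.5°.
At 15° of sky rotation per hour, 158.5° corresponds to a 10.57 h lag.
So the Moon crosses the meridian 10.57 h after the Sun.

10.6 h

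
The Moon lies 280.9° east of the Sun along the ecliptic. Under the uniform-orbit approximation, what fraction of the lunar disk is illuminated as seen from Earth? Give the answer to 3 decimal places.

Half-versine of 280.9°: (1 − 0.189)/2 = 0.405.

0.405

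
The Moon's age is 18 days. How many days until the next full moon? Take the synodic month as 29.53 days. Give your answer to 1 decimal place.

Full moon is 0.5 of the way through the cycle: age 0.5 × 29.53 = 14.765 d.
This lunation's full moon (14.765 d) has passed, so add one period: 44.295 − 18 = 26.295 days.

26.3 days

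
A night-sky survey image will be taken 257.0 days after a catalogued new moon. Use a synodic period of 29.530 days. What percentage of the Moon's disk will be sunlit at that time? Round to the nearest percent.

65%

257.0/29.530 = 8.703 lunations, so 8 complete cycles and 20.76 d into the next.
Elongation θ = 360° × 20.76/29.530 ≈ 253.1°.
Illuminated fraction = (1 − cos 253.1°)/2 = (1 − (-0.291))/2 ≈ 0.645, so 65%.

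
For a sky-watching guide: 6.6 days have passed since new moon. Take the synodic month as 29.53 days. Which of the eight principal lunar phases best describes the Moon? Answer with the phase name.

θ ≈ 360° × 6.6/29.53 = 80°, which falls in the first quarter sector.

first quarter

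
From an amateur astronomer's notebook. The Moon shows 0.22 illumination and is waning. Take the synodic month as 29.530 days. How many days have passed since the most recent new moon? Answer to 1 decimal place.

cos θ = 1 − 2f = 0.560, giving a principal value of 55.9°.
Waning ⇒ past full, so θ = 360° − 55.9° = 304.1°.
At 360°/29.530 d per day, 304.1° corresponds to 24.94 days.

24.9 days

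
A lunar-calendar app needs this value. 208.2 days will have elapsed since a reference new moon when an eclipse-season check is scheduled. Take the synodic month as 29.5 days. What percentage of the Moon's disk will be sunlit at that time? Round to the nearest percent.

208.2/29.5 = 7.058 lunations, so 7 complete cycles and 1.70 d into the next.
The Moon has covered 1.70/29.5 of its cycle, so θ ≈ 360° × 1.70/29.5 = 20.7°.
cos 20.7° = 0.935, so f = (1 − 0.935)/2 = 0.032, so 3%.

3%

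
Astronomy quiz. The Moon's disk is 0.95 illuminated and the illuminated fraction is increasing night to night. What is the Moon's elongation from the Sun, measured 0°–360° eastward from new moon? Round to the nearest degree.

cos θ = 1 − 2f = -0.900, giving a principal value of 154.2°.
The Moon is waxing (0°–180°), so θ = 154.2° directly.

154°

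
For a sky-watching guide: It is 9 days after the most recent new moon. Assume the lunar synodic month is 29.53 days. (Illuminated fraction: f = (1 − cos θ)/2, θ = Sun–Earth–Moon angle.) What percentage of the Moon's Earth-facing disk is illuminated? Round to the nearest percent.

67%

Elongation θ = 360° × 9/29.53 ≈ 109.7°.
Illuminated fraction = (1 − cos 109.7°)/2 = (1 − (-0.337))/2 ≈ 0.669, so 67%.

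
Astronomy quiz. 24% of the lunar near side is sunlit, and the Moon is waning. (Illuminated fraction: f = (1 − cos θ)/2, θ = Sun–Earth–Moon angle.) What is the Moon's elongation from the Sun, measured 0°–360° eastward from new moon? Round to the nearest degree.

301°

From f = (1 − cos θ)/2: cos θ = 1 − 2×0.24 = 0.520; arccos → 58.7°.
Since the Moon is past full (waning), take the reflex angle: θ = 360° − 58.7° = 301.3°.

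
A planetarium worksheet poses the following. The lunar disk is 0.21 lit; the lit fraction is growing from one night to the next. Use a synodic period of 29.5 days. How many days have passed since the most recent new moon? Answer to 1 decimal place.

From f = (1 − cos θ)/2: cos θ = 1 − 2×0.21 = 0.580; arccos → 54.5°.
Waxing ⇒ before full, so θ = 54.5°.
Age = 29.5 × 54.5°/360° ≈ 4.47 days.

4.5 days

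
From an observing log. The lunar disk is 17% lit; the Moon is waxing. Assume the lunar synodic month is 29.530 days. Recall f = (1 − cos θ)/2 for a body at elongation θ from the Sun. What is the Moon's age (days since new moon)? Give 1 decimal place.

cos θ = 1 − 2f = 0.660, giving a principal value of 48.7°.
Waxing ⇒ before full, so θ = 48.7°.
That fraction of the synodic month is 48.7/360 × 29.530 d ≈ 3.99 d.

4.0 days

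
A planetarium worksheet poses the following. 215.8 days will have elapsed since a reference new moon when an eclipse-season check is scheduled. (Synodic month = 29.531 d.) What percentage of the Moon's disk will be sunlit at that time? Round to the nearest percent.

215.8 d spans 7 complete synodic months (7 × 29.531 = 206.72 d) plus 9.08 d.
Phase angle: θ = 360°·(9.08 d)/(29.531 d) = 110.7°.
With cos θ = (-0.354), the lit fraction is (1 − (-0.354))/2 ≈ 0.677, so 68%.

68%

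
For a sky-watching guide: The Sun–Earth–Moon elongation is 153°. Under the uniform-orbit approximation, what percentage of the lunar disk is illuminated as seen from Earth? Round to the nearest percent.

95%

Half-versine of 153°: (1 − (-0.891))/2 = 0.946, i.e. 95%.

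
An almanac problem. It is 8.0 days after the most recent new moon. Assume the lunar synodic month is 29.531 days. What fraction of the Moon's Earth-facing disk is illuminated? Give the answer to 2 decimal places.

Elongation θ = 360° × 8.0/29.531 ≈ 97.5°.
With cos θ = (-0.131), the lit fraction is (1 − (-0.131))/2 ≈ 0.565.

0.57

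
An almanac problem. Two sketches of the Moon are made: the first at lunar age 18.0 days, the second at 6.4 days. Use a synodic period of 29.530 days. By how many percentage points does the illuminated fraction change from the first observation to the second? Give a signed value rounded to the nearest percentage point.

-49 percentage points

First observation: θ = 360°·18.0/29.530 = 219.4°, so f = 0.886.
Second observation: θ = 78.0°, f = 0.396.
Δf = 0.396 − 0.886 = -0.490, i.e. -49 pp.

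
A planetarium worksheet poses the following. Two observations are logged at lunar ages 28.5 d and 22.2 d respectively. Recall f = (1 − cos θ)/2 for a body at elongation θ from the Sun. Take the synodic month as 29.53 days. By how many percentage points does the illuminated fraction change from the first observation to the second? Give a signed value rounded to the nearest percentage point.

θ₁ = 360° × 28.5/29.53 = 347.4°, f₁ = (1 − cos θ₁)/2 = 0.012.
θ₂ = 360° × 22.2/29.53 = 270.6°, f₂ = (1 − cos θ₂)/2 = 0.494.
Change = f₂ − f₁ = +0.482 → +48 percentage points.

+48 pp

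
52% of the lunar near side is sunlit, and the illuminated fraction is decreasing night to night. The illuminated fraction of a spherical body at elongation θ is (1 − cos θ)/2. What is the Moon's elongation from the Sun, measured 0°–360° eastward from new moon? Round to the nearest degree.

cos θ = 1 − 2f = -0.040, giving a principal value of 92.3°.
Waning ⇒ past full, so θ = 360° − 92.3° = 267.7°.

268°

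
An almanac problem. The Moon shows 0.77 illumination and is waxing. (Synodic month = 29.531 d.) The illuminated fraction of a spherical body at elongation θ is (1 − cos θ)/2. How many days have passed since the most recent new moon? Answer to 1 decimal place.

10.1 days

cos θ = 1 − 2f = -0.540, giving a principal value of 122.7°.
Waxing ⇒ before full, so θ = 122.7°.
That fraction of the synodic month is 122.7/360 × 29.531 d ≈ 10.06 d.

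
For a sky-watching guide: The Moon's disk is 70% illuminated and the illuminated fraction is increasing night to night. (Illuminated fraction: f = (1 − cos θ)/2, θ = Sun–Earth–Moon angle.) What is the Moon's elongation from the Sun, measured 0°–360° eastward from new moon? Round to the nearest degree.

From f = (1 − cos θ)/2: cos θ = 1 − 2×0.70 = -0.400; arccos → 113.6°.
Before full moon the principal value applies: θ = 113.6°.

114°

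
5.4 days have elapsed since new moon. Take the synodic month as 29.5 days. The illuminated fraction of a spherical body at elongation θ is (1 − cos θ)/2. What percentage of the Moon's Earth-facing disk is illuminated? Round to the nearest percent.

Phase angle: θ = 360°·(5.4 d)/(29.5 d) = 65.9°.
cos 65.9° = 0.408, so f = (1 − 0.408)/2 = 0.296, so 30%.

30%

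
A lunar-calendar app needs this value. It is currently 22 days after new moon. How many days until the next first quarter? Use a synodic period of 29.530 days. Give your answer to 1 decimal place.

14.9 days

First quarter occurs at elongation 90°, i.e. at age 29.530 × 90/360 = 7.383 d.
Already past this cycle's first quarter; the next is at 7.383 + 29.530 = 36.913 d, so 36.913 − 22 = 14.913 days.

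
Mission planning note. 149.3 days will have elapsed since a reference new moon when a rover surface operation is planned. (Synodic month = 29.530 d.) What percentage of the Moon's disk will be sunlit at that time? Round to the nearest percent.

3%

149.3 d spans 5 complete synodic months (5 × 29.530 = 147.65 d) plus 1.65 d.
Phase angle: θ = 360°·(1.65 d)/(29.530 d) = 20.1°.
Illuminated fraction = (1 − cos 20.1°)/2 = (1 − 0.939)/2 ≈ 0.030, so 3%.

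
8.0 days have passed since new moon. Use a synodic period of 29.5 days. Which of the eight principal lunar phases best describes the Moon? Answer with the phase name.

first quarter

θ ≈ 360° × 8.0/29.5 = 98°, which falls in the first quarter sector.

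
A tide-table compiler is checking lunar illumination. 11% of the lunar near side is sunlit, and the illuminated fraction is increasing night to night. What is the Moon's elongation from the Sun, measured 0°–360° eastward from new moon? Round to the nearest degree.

From f = (1 − cos θ)/2: cos θ = 1 − 2×0.11 = 0.780; arccos → 38.7°.
Waxing ⇒ before full, so θ = 38.7°.

39°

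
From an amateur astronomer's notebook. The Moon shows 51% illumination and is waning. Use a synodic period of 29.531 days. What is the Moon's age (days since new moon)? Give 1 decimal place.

22.1 days

From f = (1 − cos θ)/2: cos θ = 1 − 2×0.51 = -0.020; arccos → 91.1°.
A waning Moon lies in 180°–360°, so θ = 360° − 91.1° = 268.9°.
Age = 29.531 × 268.9°/360° ≈ 22.05 days.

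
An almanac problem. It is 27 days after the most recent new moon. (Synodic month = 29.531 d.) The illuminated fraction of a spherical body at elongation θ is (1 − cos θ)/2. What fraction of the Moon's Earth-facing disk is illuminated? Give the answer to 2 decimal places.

0.07

Elongation θ = 360° × 27/29.531 ≈ 329.1°.
cos 329.1° = 0.858, so f = (1 − 0.858)/2 = 0.071.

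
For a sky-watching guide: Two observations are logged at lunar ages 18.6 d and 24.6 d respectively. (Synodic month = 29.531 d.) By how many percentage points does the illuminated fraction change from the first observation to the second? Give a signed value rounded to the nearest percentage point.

θ₁ = 360° × 18.6/29.531 = 226.7°, f₁ = (1 − cos θ₁)/2 = 0.843.
θ₂ = 360° × 24.6/29.531 = 299.9°, f₂ = (1 − cos θ₂)/2 = 0.251.
Change = f₂ − f₁ = -0.592 → -59 percentage points.

-59 pp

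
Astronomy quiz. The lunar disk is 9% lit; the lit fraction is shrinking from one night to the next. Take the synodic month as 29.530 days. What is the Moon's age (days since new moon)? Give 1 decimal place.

26.7 days

From f = (1 − cos θ)/2: cos θ = 1 − 2×0.09 = 0.820; arccos → 34.9°.
A waning Moon lies in 180°–360°, so θ = 360° − 34.9° = 325.1°.
That fraction of the synodic month is 325.1/360 × 29.530 d ≈ 26.67 d.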